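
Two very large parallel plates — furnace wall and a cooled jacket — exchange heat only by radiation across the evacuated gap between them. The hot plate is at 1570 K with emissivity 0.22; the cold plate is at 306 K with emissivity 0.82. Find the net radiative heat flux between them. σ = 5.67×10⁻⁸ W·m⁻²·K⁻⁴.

q ≈ 72200 W/m²

For two infinite grey parallel plates, q = σ(T₁⁴ − T₂⁴)/(1/ε₁ + 1/ε₂ − 1).
T₁⁴ − T₂⁴ = 6.076×10¹² − 8.768×10⁹ = 6.067×10¹² K⁴.
1/ε₁ + 1/ε₂ − 1 = 4.545 + 1.220 − 1 = 4.765.
q = 5.67×10⁻⁸ × 6.067×10¹² / 4.765.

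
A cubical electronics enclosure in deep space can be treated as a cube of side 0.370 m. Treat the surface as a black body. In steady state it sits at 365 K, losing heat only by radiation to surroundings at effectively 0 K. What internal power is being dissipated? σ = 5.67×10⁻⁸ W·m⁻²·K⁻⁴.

Steady state: P = εσA T⁴.
A = 6L² = 0.8214 m²; T⁴ = (365)⁴ = 1.775×10¹⁰ K⁴.
P = 1.0 × 5.67×10⁻⁸ × 0.8214 × 1.775×10¹⁰.

P ≈ 827 W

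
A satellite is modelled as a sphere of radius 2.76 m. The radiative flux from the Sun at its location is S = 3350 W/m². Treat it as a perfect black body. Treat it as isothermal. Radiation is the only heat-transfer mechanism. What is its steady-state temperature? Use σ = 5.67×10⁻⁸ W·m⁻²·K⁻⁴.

At equilibrium, absorbed power = emitted power.
Absorbing cross-section = πr² = 23.93 m²; emitting surface = 4πr² = 95.73 m² (ratio 4).
S·A_cross = εσ·A_surf·T⁴  ⇒  T⁴ = S/(4σ).
T⁴ = 1.00·3350/(4·5.67×10⁻⁸) = 1.477×10¹⁰ K⁴.
T = (1.477×10¹⁰)^(1/4).

T ≈ 349 K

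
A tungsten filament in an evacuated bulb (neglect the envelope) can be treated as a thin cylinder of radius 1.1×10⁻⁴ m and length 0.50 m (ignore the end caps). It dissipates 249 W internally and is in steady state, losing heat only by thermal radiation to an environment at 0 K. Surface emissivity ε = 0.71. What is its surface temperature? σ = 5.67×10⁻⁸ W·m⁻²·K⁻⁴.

T ≈ 2060 K

Steady state: internal power = radiated power, P = εσA T⁴.
Radiating area A = 2πrL = 3.456×10⁻⁴ m².
T⁴ = P/(εσA) = 249/(0.71·5.67×10⁻⁸·3.456×10⁻⁴) = 1.790×10¹³ K⁴.
T = (1.790×10¹³)^(1/4).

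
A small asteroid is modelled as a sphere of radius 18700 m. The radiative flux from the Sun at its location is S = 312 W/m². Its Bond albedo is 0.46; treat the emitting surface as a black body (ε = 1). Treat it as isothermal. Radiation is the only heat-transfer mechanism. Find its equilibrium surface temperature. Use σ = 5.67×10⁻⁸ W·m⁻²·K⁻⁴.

T ≈ 165 K

At equilibrium, absorbed power = emitted power.
Absorbing cross-section = πr² = 1.099×10⁹ m²; emitting surface = 4πr² = 4.394×10⁹ m² (ratio 4).
(1−a)S·A_cross = εσ·A_surf·T⁴  ⇒  T⁴ = (1−a)S/(4σ).
T⁴ = 0.540·312/(4·5.67×10⁻⁸) = 7.429×10⁸ K⁴.
T = (7.429×10⁸)^(1/4).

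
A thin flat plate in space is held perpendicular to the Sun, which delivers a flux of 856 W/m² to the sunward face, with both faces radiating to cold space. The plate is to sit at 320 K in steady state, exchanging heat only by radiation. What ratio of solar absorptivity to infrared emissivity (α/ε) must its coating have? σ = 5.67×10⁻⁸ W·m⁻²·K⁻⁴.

α/ε ≈ 1.39

Balance: αS·A = εσ·2A·T⁴ ⇒ α/ε = 2σT⁴/S.
α/ε = 2·5.67×10⁻⁸·(320)⁴/856 = 2·5.67×10⁻⁸·1.049×10¹⁰/856.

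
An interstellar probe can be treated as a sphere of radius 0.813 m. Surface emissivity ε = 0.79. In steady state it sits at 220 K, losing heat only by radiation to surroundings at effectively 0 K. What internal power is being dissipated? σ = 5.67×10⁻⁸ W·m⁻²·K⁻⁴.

Steady state: P = εσA T⁴.
A = 4πr² = 8.306 m²; T⁴ = (220)⁴ = 2.343×10⁹ K⁴.
P = 0.79 × 5.67×10⁻⁸ × 8.306 × 2.343×10⁹.

P ≈ 872 W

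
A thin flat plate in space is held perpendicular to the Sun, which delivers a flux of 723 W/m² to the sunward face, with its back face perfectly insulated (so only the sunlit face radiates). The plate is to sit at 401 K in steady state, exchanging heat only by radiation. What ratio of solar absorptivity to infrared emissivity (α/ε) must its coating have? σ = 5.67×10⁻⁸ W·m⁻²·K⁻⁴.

Balance: αS·A = εσ·1A·T⁴ ⇒ α/ε = σT⁴/S.
α/ε = 5.67×10⁻⁸·(401)⁴/723 = 5.67×10⁻⁸·2.586×10¹⁰/723.

α/ε ≈ 2.03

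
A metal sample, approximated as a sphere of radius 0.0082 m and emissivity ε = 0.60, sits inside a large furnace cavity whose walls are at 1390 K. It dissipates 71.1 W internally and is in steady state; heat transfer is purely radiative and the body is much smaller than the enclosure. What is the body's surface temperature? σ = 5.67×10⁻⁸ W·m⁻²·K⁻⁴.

T ≈ 1580 K

For a small grey body in a large enclosure, net radiated power = εσA(T⁴ − T_w⁴).
Steady state: P = εσA(T⁴ − T_w⁴) with A = 4πr² = 8.450×10⁻⁴ m².
T⁴ = P/(εσA) + T_w⁴ = 71.1/(0.60·5.67×10⁻⁸·8.450×10⁻⁴) + (1390)⁴
    = 2.473×10¹² + 3.733×10¹² = 6.206×10¹² K⁴.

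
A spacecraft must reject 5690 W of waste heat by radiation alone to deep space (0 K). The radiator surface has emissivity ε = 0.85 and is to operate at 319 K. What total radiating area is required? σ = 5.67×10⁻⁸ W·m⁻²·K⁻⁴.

A ≈ 11.4 m²

P = εσA T⁴ ⇒ A = P/(εσT⁴).
T⁴ = 1.036×10¹⁰ K⁴.
A = 5690/(0.85 × 5.67×10⁻⁸ × 1.036×10¹⁰).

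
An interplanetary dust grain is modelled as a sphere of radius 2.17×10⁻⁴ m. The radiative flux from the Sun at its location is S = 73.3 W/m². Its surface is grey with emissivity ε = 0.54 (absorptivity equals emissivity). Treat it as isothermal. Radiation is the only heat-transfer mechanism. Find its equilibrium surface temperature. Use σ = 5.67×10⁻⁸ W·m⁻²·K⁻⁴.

T ≈ 134 K

At equilibrium, absorbed power = emitted power.
Absorbing cross-section = πr² = 1.479×10⁻⁷ m²; emitting surface = 4πr² = 5.917×10⁻⁷ m² (ratio 4).
εS·A_cross = εσ·A_surf·T⁴  ⇒  T⁴ = S/(4σ)   (ε cancels).
T⁴ = 73.3/(4·5.67×10⁻⁸) = 3.232×10⁸ K⁴.
T = (3.232×10⁸)^(1/4).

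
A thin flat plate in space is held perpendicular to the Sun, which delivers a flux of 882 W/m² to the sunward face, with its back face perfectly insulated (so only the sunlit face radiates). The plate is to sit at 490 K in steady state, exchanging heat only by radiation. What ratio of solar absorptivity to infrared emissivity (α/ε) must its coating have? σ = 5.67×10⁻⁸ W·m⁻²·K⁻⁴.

α/ε ≈ 3.71

Balance: αS·A = εσ·1A·T⁴ ⇒ α/ε = σT⁴/S.
α/ε = 5.67×10⁻⁸·(490)⁴/882 = 5.67×10⁻⁸·5.765×10¹⁰/882.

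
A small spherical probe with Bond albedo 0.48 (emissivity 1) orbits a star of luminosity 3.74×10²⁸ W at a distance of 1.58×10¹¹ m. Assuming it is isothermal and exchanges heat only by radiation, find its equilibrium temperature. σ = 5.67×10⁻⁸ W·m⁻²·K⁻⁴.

First find the stellar flux at distance d: S = L/(4πd²) = 3.74×10²⁸/(4π·(1.58×10¹¹)²) = 1.192×10⁵ W/m².
For an isothermal sphere, absorbed (1−a)S·πr² = emitted σ·4πr²·T⁴, so T⁴ = (1−a)S/(4σ).
T⁴ = 0.520·1.192×10⁵/(4·5.67×10⁻⁸) = 2.733×10¹¹ K⁴.

T ≈ 723 K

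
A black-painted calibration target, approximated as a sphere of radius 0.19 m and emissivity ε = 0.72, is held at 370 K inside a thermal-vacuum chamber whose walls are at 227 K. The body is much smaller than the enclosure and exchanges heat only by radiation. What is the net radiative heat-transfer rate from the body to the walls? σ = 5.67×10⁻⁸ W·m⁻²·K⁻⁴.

For a small grey body in a large enclosure: P_net = εσA(T_body⁴ − T_wall⁴).
A = 4πr² = 0.4536 m²; T_body⁴ − T_wall⁴ = 1.874×10¹⁰ − 2.655×10⁹ = 1.609×10¹⁰ K⁴.
|P_net| = 0.72·5.67×10⁻⁸·0.4536·1.609×10¹⁰.

P_net ≈ 298 W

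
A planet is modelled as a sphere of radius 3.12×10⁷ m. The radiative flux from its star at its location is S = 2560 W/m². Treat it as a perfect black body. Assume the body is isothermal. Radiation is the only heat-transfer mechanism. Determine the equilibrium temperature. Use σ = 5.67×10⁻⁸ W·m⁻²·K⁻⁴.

T ≈ 326 K

At equilibrium, absorbed power = emitted power.
Absorbing cross-section = πr² = 3.058×10¹⁵ m²; emitting surface = 4πr² = 1.223×10¹⁶ m² (ratio 4).
S·A_cross = εσ·A_surf·T⁴  ⇒  T⁴ = S/(4σ).
T⁴ = 1.00·2560/(4·5.67×10⁻⁸) = 1.129×10¹⁰ K⁴.
T = (1.129×10¹⁰)^(1/4).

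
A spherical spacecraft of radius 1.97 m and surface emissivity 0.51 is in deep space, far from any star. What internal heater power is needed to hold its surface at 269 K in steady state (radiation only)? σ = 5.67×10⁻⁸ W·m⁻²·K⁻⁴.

P ≈ 7380 W

P = εσ·4πr²·T⁴.
4πr² = 48.77 m²; T⁴ = 5.236×10⁹ K⁴.
P = 0.51·5.67×10⁻⁸·48.77·5.236×10⁹.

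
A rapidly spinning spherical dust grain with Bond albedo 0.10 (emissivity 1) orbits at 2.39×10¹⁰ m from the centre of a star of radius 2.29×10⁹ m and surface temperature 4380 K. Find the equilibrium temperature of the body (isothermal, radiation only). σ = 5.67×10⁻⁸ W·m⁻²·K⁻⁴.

T ≈ 934 K

The star's surface emits σT_*⁴; at distance d the flux is S = σT_*⁴(R_*/d)².
S = 5.67×10⁻⁸·(4380)⁴·(2.29×10⁹/2.39×10¹⁰)² = 1.916×10⁵ W/m².
For an isothermal sphere T⁴ = (1−a)S/(4σ) = 7.602×10¹¹ K⁴.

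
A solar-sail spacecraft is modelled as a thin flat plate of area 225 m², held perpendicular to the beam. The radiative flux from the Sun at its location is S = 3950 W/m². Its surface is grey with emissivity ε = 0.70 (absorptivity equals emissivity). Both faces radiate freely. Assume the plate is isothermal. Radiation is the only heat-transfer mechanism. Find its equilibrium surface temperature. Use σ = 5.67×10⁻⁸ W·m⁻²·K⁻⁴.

T ≈ 432 K

At equilibrium, absorbed power = emitted power.
Absorbing cross-section = A = 225.0 m²; emitting surface = 2A = 450.0 m² (ratio 2).
εS·A_cross = εσ·A_surf·T⁴  ⇒  T⁴ = S/(2σ)   (ε cancels).
T⁴ = 3950/(2·5.67×10⁻⁸) = 3.483×10¹⁰ K⁴.
T = (3.483×10¹⁰)^(1/4).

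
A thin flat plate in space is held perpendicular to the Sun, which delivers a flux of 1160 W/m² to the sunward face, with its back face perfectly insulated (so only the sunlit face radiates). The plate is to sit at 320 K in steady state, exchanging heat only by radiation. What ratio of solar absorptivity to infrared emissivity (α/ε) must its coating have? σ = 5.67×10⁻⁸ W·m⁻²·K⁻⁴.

α/ε ≈ 0.513

Balance: αS·A = εσ·1A·T⁴ ⇒ α/ε = σT⁴/S.
α/ε = 5.67×10⁻⁸·(320)⁴/1160 = 5.67×10⁻⁸·1.049×10¹⁰/1160.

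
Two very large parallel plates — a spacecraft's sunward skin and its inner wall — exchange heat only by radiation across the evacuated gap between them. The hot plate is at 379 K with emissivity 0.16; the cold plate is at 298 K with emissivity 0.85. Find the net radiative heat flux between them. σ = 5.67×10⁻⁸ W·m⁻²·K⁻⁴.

For two infinite grey parallel plates, q = σ(T₁⁴ − T₂⁴)/(1/ε₁ + 1/ε₂ − 1).
T₁⁴ − T₂⁴ = 2.063×10¹⁰ − 7.886×10⁹ = 1.275×10¹⁰ K⁴.
1/ε₁ + 1/ε₂ − 1 = 6.250 + 1.176 − 1 = 6.426.
q = 5.67×10⁻⁸ × 1.275×10¹⁰ / 6.426.

q ≈ 112 W/m²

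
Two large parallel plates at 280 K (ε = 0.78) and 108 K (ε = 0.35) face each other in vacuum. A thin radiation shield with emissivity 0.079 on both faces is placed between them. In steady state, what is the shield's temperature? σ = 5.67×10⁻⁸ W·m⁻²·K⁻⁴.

In steady state the net flux on the hot side equals that on the cold side.
σ(T₁⁴−T_s⁴)/D₁ = σ(T_s⁴−T₂⁴)/D₂, with D₁ = 1/ε₁+1/ε_s−1 = 12.94, D₂ = 1/ε_s+1/ε₂−1 = 14.52.
Solve for T_s⁴: T_s⁴ = (D₂·T₁⁴ + D₁·T₂⁴)/(D₁+D₂) = 3.314×10⁹ K⁴.

T_s ≈ 240 K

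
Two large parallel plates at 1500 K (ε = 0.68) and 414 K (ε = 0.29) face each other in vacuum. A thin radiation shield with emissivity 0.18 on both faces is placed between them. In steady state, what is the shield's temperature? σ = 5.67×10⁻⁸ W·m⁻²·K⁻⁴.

T_s ≈ 1310 K

In steady state the net flux on the hot side equals that on the cold side.
σ(T₁⁴−T_s⁴)/D₁ = σ(T_s⁴−T₂⁴)/D₂, with D₁ = 1/ε₁+1/ε_s−1 = 6.026, D₂ = 1/ε_s+1/ε₂−1 = 8.004.
Solve for T_s⁴: T_s⁴ = (D₂·T₁⁴ + D₁·T₂⁴)/(D₁+D₂) = 2.901×10¹² K⁴.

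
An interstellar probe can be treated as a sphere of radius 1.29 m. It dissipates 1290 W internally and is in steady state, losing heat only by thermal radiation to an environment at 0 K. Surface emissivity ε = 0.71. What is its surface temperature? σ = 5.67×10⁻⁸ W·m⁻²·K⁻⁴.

T ≈ 198 K

Steady state: internal power = radiated power, P = εσA T⁴.
Radiating area A = 4πr² = 20.91 m².
T⁴ = P/(εσA) = 1290/(0.71·5.67×10⁻⁸·20.91) = 1.532×10⁹ K⁴.
T = (1.532×10⁹)^(1/4).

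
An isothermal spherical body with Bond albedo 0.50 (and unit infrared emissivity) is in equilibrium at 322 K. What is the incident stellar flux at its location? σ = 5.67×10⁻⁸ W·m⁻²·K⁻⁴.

S ≈ 4880 W/m²

(1−a)S·πr² = σ·4πr²·T⁴ ⇒ S = 4σT⁴/(1−a).
S = 4·5.67×10⁻⁸·1.075×10¹⁰/0.500.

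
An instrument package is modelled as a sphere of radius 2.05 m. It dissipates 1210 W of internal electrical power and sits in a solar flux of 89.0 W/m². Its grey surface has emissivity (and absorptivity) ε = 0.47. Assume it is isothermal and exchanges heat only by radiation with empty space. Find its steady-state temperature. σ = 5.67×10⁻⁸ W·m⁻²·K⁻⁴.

At steady state, absorbed solar power + internal power = radiated power.
Absorbed: α·S·A_cross = 0.47·89.0·13.20 = 552.3 W (cross-section πr²).
Total input = 552.3 + 1210 = 1762 W.
Radiated: εσ·A_surf·T⁴ with A_surf = 4πr² = 52.81 m².
T⁴ = 1762/(0.47·5.67×10⁻⁸·52.81) = 1.252×10⁹ K⁴.

T ≈ 188 K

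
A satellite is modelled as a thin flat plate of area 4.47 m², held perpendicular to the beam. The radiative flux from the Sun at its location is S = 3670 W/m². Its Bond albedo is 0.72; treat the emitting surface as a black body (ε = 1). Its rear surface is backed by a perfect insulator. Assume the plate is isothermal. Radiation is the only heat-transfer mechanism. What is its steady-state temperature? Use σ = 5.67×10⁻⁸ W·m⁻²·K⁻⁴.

T ≈ 367 K

At equilibrium, absorbed power = emitted power.
Absorbing cross-section = A = 4.470 m²; emitting surface = A = 4.470 m² (ratio 1).
(1−a)S·A_cross = εσ·A_surf·T⁴  ⇒  T⁴ = (1−a)S/(1σ).
T⁴ = 0.280·3670/(1·5.67×10⁻⁸) = 1.812×10¹⁰ K⁴.
T = (1.812×10¹⁰)^(1/4).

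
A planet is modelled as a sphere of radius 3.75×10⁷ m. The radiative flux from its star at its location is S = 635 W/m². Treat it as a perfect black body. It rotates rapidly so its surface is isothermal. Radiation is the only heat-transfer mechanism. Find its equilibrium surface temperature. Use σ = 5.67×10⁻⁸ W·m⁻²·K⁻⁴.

T ≈ 230 K

At equilibrium, absorbed power = emitted power.
Absorbing cross-section = πr² = 4.418×10¹⁵ m²; emitting surface = 4πr² = 1.767×10¹⁶ m² (ratio 4).
S·A_cross = εσ·A_surf·T⁴  ⇒  T⁴ = S/(4σ).
T⁴ = 1.00·635/(4·5.67×10⁻⁸) = 2.800×10⁹ K⁴.
T = (2.800×10⁹)^(1/4).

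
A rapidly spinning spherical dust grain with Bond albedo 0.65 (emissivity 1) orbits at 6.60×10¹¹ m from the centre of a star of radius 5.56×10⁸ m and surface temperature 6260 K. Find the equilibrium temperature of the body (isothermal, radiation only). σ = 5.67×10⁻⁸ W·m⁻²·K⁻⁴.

The star's surface emits σT_*⁴; at distance d the flux is S = σT_*⁴(R_*/d)².
S = 5.67×10⁻⁸·(6260)⁴·(5.56×10⁸/6.60×10¹¹)² = 61.79 W/m².
For an isothermal sphere T⁴ = (1−a)S/(4σ) = 9.536×10⁷ K⁴.

T ≈ 98.8 K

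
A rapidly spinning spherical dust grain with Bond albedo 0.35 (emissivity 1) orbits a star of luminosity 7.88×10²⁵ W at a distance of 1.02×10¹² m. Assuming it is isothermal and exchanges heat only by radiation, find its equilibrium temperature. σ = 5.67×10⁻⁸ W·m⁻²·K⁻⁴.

T ≈ 64.5 K

First find the stellar flux at distance d: S = L/(4πd²) = 7.88×10²⁵/(4π·(1.02×10¹²)²) = 6.027 W/m².
For an isothermal sphere, absorbed (1−a)S·πr² = emitted σ·4πr²·T⁴, so T⁴ = (1−a)S/(4σ).
T⁴ = 0.650·6.027/(4·5.67×10⁻⁸) = 1.727×10⁷ K⁴.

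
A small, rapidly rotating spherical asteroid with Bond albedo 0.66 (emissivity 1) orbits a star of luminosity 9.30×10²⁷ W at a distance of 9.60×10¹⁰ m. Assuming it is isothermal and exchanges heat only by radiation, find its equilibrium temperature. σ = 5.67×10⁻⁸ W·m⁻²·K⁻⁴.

First find the stellar flux at distance d: S = L/(4πd²) = 9.30×10²⁷/(4π·(9.60×10¹⁰)²) = 80300 W/m².
For an isothermal sphere, absorbed (1−a)S·πr² = emitted σ·4πr²·T⁴, so T⁴ = (1−a)S/(4σ).
T⁴ = 0.340·80300/(4·5.67×10⁻⁸) = 1.204×10¹¹ K⁴.

T ≈ 589 K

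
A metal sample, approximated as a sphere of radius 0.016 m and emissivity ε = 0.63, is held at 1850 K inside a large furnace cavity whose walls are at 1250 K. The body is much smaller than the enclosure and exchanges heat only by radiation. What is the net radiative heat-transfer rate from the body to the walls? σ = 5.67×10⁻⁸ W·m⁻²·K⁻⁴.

For a small grey body in a large enclosure: P_net = εσA(T_body⁴ − T_wall⁴).
A = 4πr² = 0.003217 m²; T_body⁴ − T_wall⁴ = 1.171×10¹³ − 2.441×10¹² = 9.272×10¹² K⁴.
|P_net| = 0.63·5.67×10⁻⁸·0.003217·9.272×10¹².

P_net ≈ 1070 W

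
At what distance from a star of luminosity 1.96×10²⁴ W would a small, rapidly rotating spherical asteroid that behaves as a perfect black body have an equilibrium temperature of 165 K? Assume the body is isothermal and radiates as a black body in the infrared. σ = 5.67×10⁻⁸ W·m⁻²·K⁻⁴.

d ≈ 3.05×10¹⁰ m

For an isothermal black-emitting sphere, (1−a)S·πr² = σ·4πr²·T⁴ ⇒ S = 4σT⁴/(1−a).
S = 4·5.67×10⁻⁸·(165)⁴/1.00 = 168.1 W/m².
Flux falls as S = L/(4πd²), so d = √(L/(4πS)) = √(1.96×10²⁴/(4π·168.1)).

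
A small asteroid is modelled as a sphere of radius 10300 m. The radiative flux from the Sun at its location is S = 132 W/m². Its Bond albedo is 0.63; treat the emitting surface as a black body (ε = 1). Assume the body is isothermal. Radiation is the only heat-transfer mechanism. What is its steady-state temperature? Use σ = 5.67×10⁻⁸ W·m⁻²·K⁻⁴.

At equilibrium, absorbed power = emitted power.
Absorbing cross-section = πr² = 3.333×10⁸ m²; emitting surface = 4πr² = 1.333×10⁹ m² (ratio 4).
(1−a)S·A_cross = εσ·A_surf·T⁴  ⇒  T⁴ = (1−a)S/(4σ).
T⁴ = 0.370·132/(4·5.67×10⁻⁸) = 2.153×10⁸ K⁴.
T = (2.153×10⁸)^(1/4).

T ≈ 121 K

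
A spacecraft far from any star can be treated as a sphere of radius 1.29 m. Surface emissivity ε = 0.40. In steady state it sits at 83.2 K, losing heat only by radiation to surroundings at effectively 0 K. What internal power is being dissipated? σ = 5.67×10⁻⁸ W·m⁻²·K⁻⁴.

P ≈ 22.7 W

Steady state: P = εσA T⁴.
A = 4πr² = 20.91 m²; T⁴ = (83.2)⁴ = 4.792×10⁷ K⁴.
P = 0.40 × 5.67×10⁻⁸ × 20.91 × 4.792×10⁷.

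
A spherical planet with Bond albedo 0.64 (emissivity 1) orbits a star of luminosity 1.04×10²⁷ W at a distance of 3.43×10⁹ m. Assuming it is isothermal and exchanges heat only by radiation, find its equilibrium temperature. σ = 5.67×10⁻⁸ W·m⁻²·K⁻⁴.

T ≈ 1830 K

First find the stellar flux at distance d: S = L/(4πd²) = 1.04×10²⁷/(4π·(3.43×10⁹)²) = 7.035×10⁶ W/m².
For an isothermal sphere, absorbed (1−a)S·πr² = emitted σ·4πr²·T⁴, so T⁴ = (1−a)S/(4σ).
T⁴ = 0.360·7.035×10⁶/(4·5.67×10⁻⁸) = 1.117×10¹³ K⁴.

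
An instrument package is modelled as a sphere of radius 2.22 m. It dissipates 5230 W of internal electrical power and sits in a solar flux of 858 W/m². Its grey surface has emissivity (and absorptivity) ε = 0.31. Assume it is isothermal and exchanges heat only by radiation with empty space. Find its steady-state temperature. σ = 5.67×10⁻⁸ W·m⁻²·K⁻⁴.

T ≈ 304 K

At steady state, absorbed solar power + internal power = radiated power.
Absorbed: α·S·A_cross = 0.31·858·15.48 = 4118 W (cross-section πr²).
Total input = 4118 + 5230 = 9348 W.
Radiated: εσ·A_surf·T⁴ with A_surf = 4πr² = 61.93 m².
T⁴ = 9348/(0.31·5.67×10⁻⁸·61.93) = 8.587×10⁹ K⁴.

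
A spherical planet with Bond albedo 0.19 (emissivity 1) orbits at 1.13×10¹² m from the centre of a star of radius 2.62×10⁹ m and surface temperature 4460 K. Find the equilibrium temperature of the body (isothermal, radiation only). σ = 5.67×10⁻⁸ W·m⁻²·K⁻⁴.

T ≈ 144 K

The star's surface emits σT_*⁴; at distance d the flux is S = σT_*⁴(R_*/d)².
S = 5.67×10⁻⁸·(4460)⁴·(2.62×10⁹/1.13×10¹²)² = 120.6 W/m².
For an isothermal sphere T⁴ = (1−a)S/(4σ) = 4.307×10⁸ K⁴.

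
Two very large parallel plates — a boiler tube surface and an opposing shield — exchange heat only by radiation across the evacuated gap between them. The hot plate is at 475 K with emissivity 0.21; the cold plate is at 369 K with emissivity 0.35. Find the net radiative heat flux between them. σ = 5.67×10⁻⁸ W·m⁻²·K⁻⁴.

q ≈ 277 W/m²

For two infinite grey parallel plates, q = σ(T₁⁴ − T₂⁴)/(1/ε₁ + 1/ε₂ − 1).
T₁⁴ − T₂⁴ = 5.091×10¹⁰ − 1.854×10¹⁰ = 3.237×10¹⁰ K⁴.
1/ε₁ + 1/ε₂ − 1 = 4.762 + 2.857 − 1 = 6.619.
q = 5.67×10⁻⁸ × 3.237×10¹⁰ / 6.619.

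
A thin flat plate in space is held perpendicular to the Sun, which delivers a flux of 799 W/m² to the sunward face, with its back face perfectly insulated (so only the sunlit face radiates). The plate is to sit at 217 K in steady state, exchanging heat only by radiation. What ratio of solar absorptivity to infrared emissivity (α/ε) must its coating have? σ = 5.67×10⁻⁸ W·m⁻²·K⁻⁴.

Balance: αS·A = εσ·1A·T⁴ ⇒ α/ε = σT⁴/S.
α/ε = 5.67×10⁻⁸·(217)⁴/799 = 5.67×10⁻⁸·2.217×10⁹/799.

α/ε ≈ 0.157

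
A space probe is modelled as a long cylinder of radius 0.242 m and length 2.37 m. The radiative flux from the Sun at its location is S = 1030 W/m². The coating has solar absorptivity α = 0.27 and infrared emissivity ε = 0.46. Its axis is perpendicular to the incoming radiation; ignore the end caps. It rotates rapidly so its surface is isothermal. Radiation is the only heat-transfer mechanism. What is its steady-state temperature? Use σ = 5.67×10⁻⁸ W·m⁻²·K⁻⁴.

At equilibrium, absorbed power = emitted power.
Absorbing cross-section = 2rL = 1.147 m²; emitting surface = 2πrL = 3.604 m² (ratio π).
αS·A_cross = εσ·A_surf·T⁴  ⇒  T⁴ = αS/(ε·πσ).
T⁴ = 0.270·1030/(0.46·π·5.67×10⁻⁸) = 3.394×10⁹ K⁴.
T = (3.394×10⁹)^(1/4).

T ≈ 241 K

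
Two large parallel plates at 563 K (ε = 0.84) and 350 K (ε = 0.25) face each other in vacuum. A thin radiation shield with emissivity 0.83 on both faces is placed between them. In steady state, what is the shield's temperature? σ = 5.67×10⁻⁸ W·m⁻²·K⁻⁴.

T_s ≈ 530 K

In steady state the net flux on the hot side equals that on the cold side.
σ(T₁⁴−T_s⁴)/D₁ = σ(T_s⁴−T₂⁴)/D₂, with D₁ = 1/ε₁+1/ε_s−1 = 1.395, D₂ = 1/ε_s+1/ε₂−1 = 4.205.
Solve for T_s⁴: T_s⁴ = (D₂·T₁⁴ + D₁·T₂⁴)/(D₁+D₂) = 7.918×10¹⁰ K⁴.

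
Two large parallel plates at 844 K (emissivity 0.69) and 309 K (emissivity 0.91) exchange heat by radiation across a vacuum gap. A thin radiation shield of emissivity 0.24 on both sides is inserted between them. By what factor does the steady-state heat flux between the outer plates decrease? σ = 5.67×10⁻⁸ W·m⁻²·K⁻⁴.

factor ≈ 5.74

Without shield: q₀ = σΔ(T⁴)/(1/ε₁+1/ε₂−1) with denominator 1.548.
With shield the two gaps are in series; the resistances add: (1/ε₁+1/ε_s−1)+(1/ε_s+1/ε₂−1) = 4.616+4.266 = 8.882.
Heat-flux ratio q₀/q = 8.882/1.548.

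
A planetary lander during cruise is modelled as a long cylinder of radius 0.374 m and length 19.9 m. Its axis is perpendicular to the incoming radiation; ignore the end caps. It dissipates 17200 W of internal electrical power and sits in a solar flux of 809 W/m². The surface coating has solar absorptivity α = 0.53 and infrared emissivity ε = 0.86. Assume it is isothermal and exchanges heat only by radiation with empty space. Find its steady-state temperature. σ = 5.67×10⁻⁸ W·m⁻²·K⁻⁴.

At steady state, absorbed solar power + internal power = radiated power.
Absorbed: α·S·A_cross = 0.53·809·14.89 = 6382 W (cross-section 2rL).
Total input = 6382 + 17200 = 23580 W.
Radiated: εσ·A_surf·T⁴ with A_surf = 2πrL = 46.76 m².
T⁴ = 23580/(0.86·5.67×10⁻⁸·46.76) = 1.034×10¹⁰ K⁴.

T ≈ 319 K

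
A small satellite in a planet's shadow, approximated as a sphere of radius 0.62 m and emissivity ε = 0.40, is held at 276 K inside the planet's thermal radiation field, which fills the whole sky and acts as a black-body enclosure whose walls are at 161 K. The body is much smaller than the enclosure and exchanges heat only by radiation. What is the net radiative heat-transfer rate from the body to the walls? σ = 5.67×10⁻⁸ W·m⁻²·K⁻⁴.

For a small grey body in a large enclosure: P_net = εσA(T_body⁴ − T_wall⁴).
A = 4πr² = 4.831 m²; T_body⁴ − T_wall⁴ = 5.803×10⁹ − 6.719×10⁸ = 5.131×10⁹ K⁴.
|P_net| = 0.40·5.67×10⁻⁸·4.831·5.131×10⁹.

P_net ≈ 562 W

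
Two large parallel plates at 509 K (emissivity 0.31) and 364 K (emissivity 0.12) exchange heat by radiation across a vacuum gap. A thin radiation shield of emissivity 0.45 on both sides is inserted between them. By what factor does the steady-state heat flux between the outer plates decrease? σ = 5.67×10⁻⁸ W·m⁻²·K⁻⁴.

factor ≈ 1.33

Without shield: q₀ = σΔ(T⁴)/(1/ε₁+1/ε₂−1) with denominator 10.56.
With shield the two gaps are in series; the resistances add: (1/ε₁+1/ε_s−1)+(1/ε_s+1/ε₂−1) = 4.448+9.556 = 14.00.
Heat-flux ratio q₀/q = 14.00/10.56.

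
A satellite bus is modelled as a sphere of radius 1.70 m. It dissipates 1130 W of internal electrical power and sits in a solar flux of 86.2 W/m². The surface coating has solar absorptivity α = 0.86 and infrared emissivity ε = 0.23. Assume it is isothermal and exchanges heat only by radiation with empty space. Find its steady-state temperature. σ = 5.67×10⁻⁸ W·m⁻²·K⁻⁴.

T ≈ 248 K

At steady state, absorbed solar power + internal power = radiated power.
Absorbed: α·S·A_cross = 0.86·86.2·9.079 = 673.1 W (cross-section πr²).
Total input = 673.1 + 1130 = 1803 W.
Radiated: εσ·A_surf·T⁴ with A_surf = 4πr² = 36.32 m².
T⁴ = 1803/(0.23·5.67×10⁻⁸·36.32) = 3.807×10⁹ K⁴.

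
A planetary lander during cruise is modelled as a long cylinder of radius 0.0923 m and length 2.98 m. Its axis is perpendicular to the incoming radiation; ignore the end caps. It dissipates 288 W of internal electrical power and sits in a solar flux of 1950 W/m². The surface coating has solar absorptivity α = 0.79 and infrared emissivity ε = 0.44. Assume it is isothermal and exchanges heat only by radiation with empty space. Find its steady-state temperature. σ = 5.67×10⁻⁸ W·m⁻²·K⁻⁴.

T ≈ 403 K

At steady state, absorbed solar power + internal power = radiated power.
Absorbed: α·S·A_cross = 0.79·1950·0.5501 = 847.4 W (cross-section 2rL).
Total input = 847.4 + 288 = 1135 W.
Radiated: εσ·A_surf·T⁴ with A_surf = 2πrL = 1.728 m².
T⁴ = 1135/(0.44·5.67×10⁻⁸·1.728) = 2.633×10¹⁰ K⁴.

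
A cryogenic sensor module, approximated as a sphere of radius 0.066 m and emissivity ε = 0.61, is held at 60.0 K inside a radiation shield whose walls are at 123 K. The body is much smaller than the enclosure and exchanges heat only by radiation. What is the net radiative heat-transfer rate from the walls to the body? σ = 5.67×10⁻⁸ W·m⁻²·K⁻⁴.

P_net ≈ 0.409 W

For a small grey body in a large enclosure: P_net = εσA(T_body⁴ − T_wall⁴).
A = 4πr² = 0.05474 m²; T_body⁴ − T_wall⁴ = 1.296×10⁷ − 2.289×10⁸ = -2.159×10⁸ K⁴.
|P_net| = 0.61·5.67×10⁻⁸·0.05474·2.159×10⁸.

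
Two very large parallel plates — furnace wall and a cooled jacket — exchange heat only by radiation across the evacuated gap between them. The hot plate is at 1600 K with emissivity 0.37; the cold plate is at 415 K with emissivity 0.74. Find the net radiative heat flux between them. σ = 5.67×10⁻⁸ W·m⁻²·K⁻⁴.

q ≈ 1.21×10⁵ W/m²

For two infinite grey parallel plates, q = σ(T₁⁴ − T₂⁴)/(1/ε₁ + 1/ε₂ − 1).
T₁⁴ − T₂⁴ = 6.554×10¹² − 2.966×10¹⁰ = 6.524×10¹² K⁴.
1/ε₁ + 1/ε₂ − 1 = 2.703 + 1.351 − 1 = 3.054.
q = 5.67×10⁻⁸ × 6.524×10¹² / 3.054.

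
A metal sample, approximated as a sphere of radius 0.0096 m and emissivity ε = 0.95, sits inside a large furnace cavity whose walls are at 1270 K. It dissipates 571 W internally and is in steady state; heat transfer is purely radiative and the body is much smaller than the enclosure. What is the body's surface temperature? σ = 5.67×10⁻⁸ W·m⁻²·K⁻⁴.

T ≈ 1850 K

For a small grey body in a large enclosure, net radiated power = εσA(T⁴ − T_w⁴).
Steady state: P = εσA(T⁴ − T_w⁴) with A = 4πr² = 0.001158 m².
T⁴ = P/(εσA) + T_w⁴ = 571/(0.95·5.67×10⁻⁸·0.001158) + (1270)⁴
    = 9.153×10¹² + 2.601×10¹² = 1.175×10¹³ K⁴.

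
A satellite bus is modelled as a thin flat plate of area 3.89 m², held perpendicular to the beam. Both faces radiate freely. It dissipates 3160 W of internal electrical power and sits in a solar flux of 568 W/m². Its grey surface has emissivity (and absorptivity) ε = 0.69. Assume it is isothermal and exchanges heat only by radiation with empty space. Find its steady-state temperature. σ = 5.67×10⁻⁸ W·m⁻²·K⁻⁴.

At steady state, absorbed solar power + internal power = radiated power.
Absorbed: α·S·A_cross = 0.69·568·3.890 = 1525 W (cross-section A).
Total input = 1525 + 3160 = 4685 W.
Radiated: εσ·A_surf·T⁴ with A_surf = 2A = 7.780 m².
T⁴ = 4685/(0.69·5.67×10⁻⁸·7.780) = 1.539×10¹⁰ K⁴.

T ≈ 352 K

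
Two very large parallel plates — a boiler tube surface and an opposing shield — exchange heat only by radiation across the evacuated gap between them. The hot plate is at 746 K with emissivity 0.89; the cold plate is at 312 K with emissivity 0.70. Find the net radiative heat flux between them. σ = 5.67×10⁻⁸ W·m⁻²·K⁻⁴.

q ≈ 11000 W/m²

For two infinite grey parallel plates, q = σ(T₁⁴ − T₂⁴)/(1/ε₁ + 1/ε₂ − 1).
T₁⁴ − T₂⁴ = 3.097×10¹¹ − 9.476×10⁹ = 3.002×10¹¹ K⁴.
1/ε₁ + 1/ε₂ − 1 = 1.124 + 1.429 − 1 = 1.552.
q = 5.67×10⁻⁸ × 3.002×10¹¹ / 1.552.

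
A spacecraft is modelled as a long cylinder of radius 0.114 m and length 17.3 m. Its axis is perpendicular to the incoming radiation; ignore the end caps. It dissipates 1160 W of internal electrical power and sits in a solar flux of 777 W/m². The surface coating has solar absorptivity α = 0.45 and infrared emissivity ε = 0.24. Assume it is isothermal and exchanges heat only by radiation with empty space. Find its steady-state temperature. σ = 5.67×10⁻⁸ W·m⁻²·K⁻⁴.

At steady state, absorbed solar power + internal power = radiated power.
Absorbed: α·S·A_cross = 0.45·777·3.944 = 1379 W (cross-section 2rL).
Total input = 1379 + 1160 = 2539 W.
Radiated: εσ·A_surf·T⁴ with A_surf = 2πrL = 12.39 m².
T⁴ = 2539/(0.24·5.67×10⁻⁸·12.39) = 1.506×10¹⁰ K⁴.

T ≈ 350 K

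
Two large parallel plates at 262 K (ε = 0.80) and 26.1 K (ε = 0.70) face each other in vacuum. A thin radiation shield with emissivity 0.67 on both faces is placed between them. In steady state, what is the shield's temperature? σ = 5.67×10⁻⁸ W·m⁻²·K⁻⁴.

In steady state the net flux on the hot side equals that on the cold side.
σ(T₁⁴−T_s⁴)/D₁ = σ(T_s⁴−T₂⁴)/D₂, with D₁ = 1/ε₁+1/ε_s−1 = 1.743, D₂ = 1/ε_s+1/ε₂−1 = 1.921.
Solve for T_s⁴: T_s⁴ = (D₂·T₁⁴ + D₁·T₂⁴)/(D₁+D₂) = 2.471×10⁹ K⁴.

T_s ≈ 223 K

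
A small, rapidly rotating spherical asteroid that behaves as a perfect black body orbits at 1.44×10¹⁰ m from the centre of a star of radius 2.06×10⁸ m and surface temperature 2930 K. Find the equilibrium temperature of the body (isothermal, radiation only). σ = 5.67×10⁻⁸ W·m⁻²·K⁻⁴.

T ≈ 248 K

The star's surface emits σT_*⁴; at distance d the flux is S = σT_*⁴(R_*/d)².
S = 5.67×10⁻⁸·(2930)⁴·(2.06×10⁸/1.44×10¹⁰)² = 855.2 W/m².
For an isothermal sphere T⁴ = (1−a)S/(4σ) = 3.771×10⁹ K⁴.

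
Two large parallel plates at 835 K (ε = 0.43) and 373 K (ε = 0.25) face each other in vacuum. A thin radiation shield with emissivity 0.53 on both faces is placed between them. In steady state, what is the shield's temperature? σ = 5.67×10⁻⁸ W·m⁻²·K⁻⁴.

T_s ≈ 741 K

In steady state the net flux on the hot side equals that on the cold side.
σ(T₁⁴−T_s⁴)/D₁ = σ(T_s⁴−T₂⁴)/D₂, with D₁ = 1/ε₁+1/ε_s−1 = 3.212, D₂ = 1/ε_s+1/ε₂−1 = 4.887.
Solve for T_s⁴: T_s⁴ = (D₂·T₁⁴ + D₁·T₂⁴)/(D₁+D₂) = 3.010×10¹¹ K⁴.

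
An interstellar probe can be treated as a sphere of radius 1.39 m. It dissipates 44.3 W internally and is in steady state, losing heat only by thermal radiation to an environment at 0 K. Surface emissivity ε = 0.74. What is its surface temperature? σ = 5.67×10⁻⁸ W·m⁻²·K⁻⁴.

Steady state: internal power = radiated power, P = εσA T⁴.
Radiating area A = 4πr² = 24.28 m².
T⁴ = P/(εσA) = 44.3/(0.74·5.67×10⁻⁸·24.28) = 4.349×10⁷ K⁴.
T = (4.349×10⁷)^(1/4).

T ≈ 81.2 K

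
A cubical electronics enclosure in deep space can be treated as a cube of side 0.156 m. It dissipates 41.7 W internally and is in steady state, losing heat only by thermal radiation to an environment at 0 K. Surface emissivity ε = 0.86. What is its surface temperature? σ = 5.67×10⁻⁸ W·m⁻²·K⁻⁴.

Steady state: internal power = radiated power, P = εσA T⁴.
Radiating area A = 6L² = 0.1460 m².
T⁴ = P/(εσA) = 41.7/(0.86·5.67×10⁻⁸·0.1460) = 5.857×10⁹ K⁴.
T = (5.857×10⁹)^(1/4).

T ≈ 277 K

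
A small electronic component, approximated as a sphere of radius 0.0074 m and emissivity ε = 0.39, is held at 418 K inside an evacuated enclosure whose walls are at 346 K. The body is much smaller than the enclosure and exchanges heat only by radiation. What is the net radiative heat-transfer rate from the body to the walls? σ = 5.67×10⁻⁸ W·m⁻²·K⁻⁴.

For a small grey body in a large enclosure: P_net = εσA(T_body⁴ − T_wall⁴).
A = 4πr² = 6.881×10⁻⁴ m²; T_body⁴ − T_wall⁴ = 3.053×10¹⁰ − 1.433×10¹⁰ = 1.620×10¹⁰ K⁴.
|P_net| = 0.39·5.67×10⁻⁸·6.881×10⁻⁴·1.620×10¹⁰.

P_net ≈ 0.246 W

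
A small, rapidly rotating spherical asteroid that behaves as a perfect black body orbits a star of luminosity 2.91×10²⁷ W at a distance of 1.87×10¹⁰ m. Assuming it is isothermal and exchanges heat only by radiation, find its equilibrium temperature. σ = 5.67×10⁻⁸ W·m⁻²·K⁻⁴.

First find the stellar flux at distance d: S = L/(4πd²) = 2.91×10²⁷/(4π·(1.87×10¹⁰)²) = 6.622×10⁵ W/m².
For an isothermal sphere, absorbed (1−a)S·πr² = emitted σ·4πr²·T⁴, so T⁴ = (1−a)S/(4σ).
T⁴ = 1.00·6.622×10⁵/(4·5.67×10⁻⁸) = 2.920×10¹² K⁴.

T ≈ 1310 K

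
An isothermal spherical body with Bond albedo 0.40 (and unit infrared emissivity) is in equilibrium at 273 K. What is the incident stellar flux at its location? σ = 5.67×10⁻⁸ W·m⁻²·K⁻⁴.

(1−a)S·πr² = σ·4πr²·T⁴ ⇒ S = 4σT⁴/(1−a).
S = 4·5.67×10⁻⁸·5.555×10⁹/0.600.

S ≈ 2100 W/m²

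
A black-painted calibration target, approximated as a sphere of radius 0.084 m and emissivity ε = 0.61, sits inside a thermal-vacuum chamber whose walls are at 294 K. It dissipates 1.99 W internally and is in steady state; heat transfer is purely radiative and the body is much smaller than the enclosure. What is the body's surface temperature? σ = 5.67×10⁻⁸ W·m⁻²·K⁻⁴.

For a small grey body in a large enclosure, net radiated power = εσA(T⁴ − T_w⁴).
Steady state: P = εσA(T⁴ − T_w⁴) with A = 4πr² = 0.08867 m².
T⁴ = P/(εσA) + T_w⁴ = 1.99/(0.61·5.67×10⁻⁸·0.08867) + (294)⁴
    = 6.489×10⁸ + 7.471×10⁹ = 8.120×10⁹ K⁴.

T ≈ 300 K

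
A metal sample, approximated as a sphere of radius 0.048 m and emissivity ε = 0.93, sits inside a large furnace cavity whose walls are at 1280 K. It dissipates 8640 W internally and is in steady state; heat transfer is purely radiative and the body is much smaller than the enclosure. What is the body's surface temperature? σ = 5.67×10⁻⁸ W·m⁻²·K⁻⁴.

T ≈ 1700 K

For a small grey body in a large enclosure, net radiated power = εσA(T⁴ − T_w⁴).
Steady state: P = εσA(T⁴ − T_w⁴) with A = 4πr² = 0.02895 m².
T⁴ = P/(εσA) + T_w⁴ = 8640/(0.93·5.67×10⁻⁸·0.02895) + (1280)⁴
    = 5.659×10¹² + 2.684×10¹² = 8.344×10¹² K⁴.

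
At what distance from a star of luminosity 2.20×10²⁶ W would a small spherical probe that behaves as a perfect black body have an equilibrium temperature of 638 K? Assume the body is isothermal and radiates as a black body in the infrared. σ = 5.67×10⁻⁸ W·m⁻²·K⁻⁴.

d ≈ 2.16×10¹⁰ m

For an isothermal black-emitting sphere, (1−a)S·πr² = σ·4πr²·T⁴ ⇒ S = 4σT⁴/(1−a).
S = 4·5.67×10⁻⁸·(638)⁴/1.00 = 37580 W/m².
Flux falls as S = L/(4πd²), so d = √(L/(4πS)) = √(2.20×10²⁶/(4π·37580)).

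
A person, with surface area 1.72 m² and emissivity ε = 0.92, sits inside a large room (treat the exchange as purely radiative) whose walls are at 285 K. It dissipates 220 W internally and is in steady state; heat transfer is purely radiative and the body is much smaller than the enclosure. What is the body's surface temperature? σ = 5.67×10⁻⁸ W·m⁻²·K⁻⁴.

T ≈ 308 K

For a small grey body in a large enclosure, net radiated power = εσA(T⁴ − T_w⁴).
Steady state: P = εσA(T⁴ − T_w⁴) with A = 1.72 m².
T⁴ = P/(εσA) + T_w⁴ = 220/(0.92·5.67×10⁻⁸·1.720) + (285)⁴
    = 2.452×10⁹ + 6.598×10⁹ = 9.050×10⁹ K⁴.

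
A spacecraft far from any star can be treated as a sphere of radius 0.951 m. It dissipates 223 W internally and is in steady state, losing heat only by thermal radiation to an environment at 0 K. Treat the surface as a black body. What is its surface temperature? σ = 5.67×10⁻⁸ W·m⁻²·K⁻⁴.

Steady state: internal power = radiated power, P = εσA T⁴.
Radiating area A = 4πr² = 11.37 m².
T⁴ = P/(εσA) = 223/(1.0·5.67×10⁻⁸·11.37) = 3.461×10⁸ K⁴.
T = (3.461×10⁸)^(1/4).

T ≈ 136 K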